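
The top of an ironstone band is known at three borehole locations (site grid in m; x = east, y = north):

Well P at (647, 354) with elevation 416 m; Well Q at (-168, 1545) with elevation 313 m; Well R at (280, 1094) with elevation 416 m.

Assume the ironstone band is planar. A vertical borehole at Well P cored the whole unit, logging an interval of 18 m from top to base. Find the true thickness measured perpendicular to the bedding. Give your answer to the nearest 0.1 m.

Let the plane be z = a·x + b·y + c.
Well Q−Well P: −815a + 1191b = −103;  Well R−Well P: −367a + 740b = 0.
Solving gives a = 0.45915, b = 0.22771.
|∇z| = √(a²+b²) = 0.51251, so dip δ = arctan(0.51251) = 27.14°.
True thickness = vertical thickness × cos δ = 18 × cos 27.14° = 16.0 m.

16.0 m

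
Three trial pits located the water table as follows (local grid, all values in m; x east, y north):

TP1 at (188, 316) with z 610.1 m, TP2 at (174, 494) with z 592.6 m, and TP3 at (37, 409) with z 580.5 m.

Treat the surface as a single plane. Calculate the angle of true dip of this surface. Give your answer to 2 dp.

Let the plane be z = a·x + b·y + c.
TP2−TP1: −14a + 178b = −17.5;  TP3−TP1: −151a + 93b = −29.6.
Solving gives a = 0.14237, b = −0.08712.
Gradient magnitude |∇z| = √(a² + b²) = √(0.02027 + 0.00759) = 0.16691.
True dip = arctan(0.16691) = 9.48°, dipping toward WNW (azimuth ≈ 301°).

9.48°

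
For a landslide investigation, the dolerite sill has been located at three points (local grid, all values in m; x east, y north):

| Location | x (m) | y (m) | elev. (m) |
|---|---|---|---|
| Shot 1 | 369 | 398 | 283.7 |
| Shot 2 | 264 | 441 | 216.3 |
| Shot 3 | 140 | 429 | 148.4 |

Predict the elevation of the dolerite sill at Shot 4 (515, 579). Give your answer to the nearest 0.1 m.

Two edge vectors: Shot 1→Shot 2 = (-105, 43, -67.4), Shot 1→Shot 3 = (-229, 31, -135.3).
Normal n = (Shot 1→Shot 2) × (Shot 1→Shot 3) = (-3728.5, 1228.1, 6592).
So ∂z/∂x = −n_x/n_z = 0.56561 and ∂z/∂y = −n_y/n_z = −0.18630.
Intercept c from Shot 1: 283.7 − 208.71 + 74.15 = 149.14.
At (515, 579): z = 291.3 − 107.9 + 149.14 = 332.6 m.

332.6 m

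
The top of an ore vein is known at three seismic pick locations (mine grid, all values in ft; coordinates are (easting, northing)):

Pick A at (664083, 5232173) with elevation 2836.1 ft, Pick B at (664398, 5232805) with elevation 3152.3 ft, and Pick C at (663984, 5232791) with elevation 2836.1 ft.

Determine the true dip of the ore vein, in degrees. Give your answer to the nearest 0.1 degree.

Two edge vectors: Pick A→Pick B = (315, 632, 316.2), Pick A→Pick C = (-99, 618, 0).
Normal n = (Pick A→Pick B) × (Pick A→Pick C) = (-195411.6, -31303.8, 257238).
So ∂z/∂E = −n_x/n_z = 0.75965 and ∂z/∂N = −n_y/n_z = 0.12169.
Gradient magnitude |∇z| = √(a² + b²) = √(0.57707 + 0.01481) = 0.76934.
True dip = arctan(0.76934) = 37.6°, dipping toward W (azimuth ≈ 261°).

37.6°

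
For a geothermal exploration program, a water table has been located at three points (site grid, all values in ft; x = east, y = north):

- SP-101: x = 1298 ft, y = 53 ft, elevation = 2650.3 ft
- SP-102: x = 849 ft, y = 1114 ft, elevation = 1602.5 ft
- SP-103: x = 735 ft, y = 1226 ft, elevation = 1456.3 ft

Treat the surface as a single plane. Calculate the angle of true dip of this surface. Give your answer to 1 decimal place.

Two edge vectors: SP-101→SP-102 = (-449, 1061, -1047.8), SP-101→SP-103 = (-563, 1173, -1194).
Normal n = (SP-101→SP-102) × (SP-101→SP-103) = (-37764.6, 53805.4, 70666).
So ∂z/∂x = −n_x/n_z = 0.53441 and ∂z/∂y = −n_y/n_z = −0.76140.
Gradient magnitude |∇z| = √(a² + b²) = √(0.28559 + 0.57974) = 0.93023.
True dip = arctan(0.93023) = 42.9°, dipping toward NW (azimuth ≈ 325°).

42.9°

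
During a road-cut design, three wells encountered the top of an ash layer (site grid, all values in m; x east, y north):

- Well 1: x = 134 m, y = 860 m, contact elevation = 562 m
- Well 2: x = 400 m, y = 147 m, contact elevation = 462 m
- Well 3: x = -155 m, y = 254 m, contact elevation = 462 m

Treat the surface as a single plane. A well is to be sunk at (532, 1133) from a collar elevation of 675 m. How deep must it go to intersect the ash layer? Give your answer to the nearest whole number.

60 m

Two edge vectors: Well 1→Well 2 = (266, -713, -100), Well 1→Well 3 = (-289, -606, -100).
Normal n = (Well 1→Well 2) × (Well 1→Well 3) = (10700, 55500, -367253).
So ∂z/∂x = −n_x/n_z = 0.02914 and ∂z/∂y = −n_y/n_z = 0.15112.
Intercept c from Well 1: 562 − 3.90 − 129.96 = 428.13.
At (532, 1133): z_contact = 15.5 + 171.2 + 428.13 = 614.9 m.
Depth below ground = 675 − 614.9 = 60 m.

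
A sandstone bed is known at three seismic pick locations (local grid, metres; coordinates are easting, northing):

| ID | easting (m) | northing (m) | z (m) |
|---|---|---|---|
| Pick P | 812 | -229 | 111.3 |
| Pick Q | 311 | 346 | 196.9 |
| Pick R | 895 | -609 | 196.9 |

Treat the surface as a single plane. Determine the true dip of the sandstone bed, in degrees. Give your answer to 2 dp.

33.89°

Two edge vectors: Pick P→Pick Q = (-501, 575, 85.6), Pick P→Pick R = (83, -380, 85.6).
Normal n = (Pick P→Pick Q) × (Pick P→Pick R) = (81748, 49990.4, 142655).
So ∂z/∂easting = −n_x/n_z = −0.57305 and ∂z/∂northing = −n_y/n_z = −0.35043.
Gradient magnitude |∇z| = √(a² + b²) = √(0.32838 + 0.12280) = 0.67170.
True dip = arctan(0.67170) = 33.89°, dipping toward ENE (azimuth ≈ 059°).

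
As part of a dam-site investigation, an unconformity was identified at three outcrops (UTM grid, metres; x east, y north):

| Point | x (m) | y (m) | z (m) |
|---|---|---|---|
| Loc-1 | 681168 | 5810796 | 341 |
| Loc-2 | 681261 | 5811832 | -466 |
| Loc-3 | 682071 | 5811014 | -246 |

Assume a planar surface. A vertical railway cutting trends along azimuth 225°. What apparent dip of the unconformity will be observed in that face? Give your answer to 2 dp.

Two edge vectors: Loc-1→Loc-2 = (93, 1036, -807), Loc-1→Loc-3 = (903, 218, -587).
Normal n = (Loc-1→Loc-2) × (Loc-1→Loc-3) = (-432206, -674130, -915234).
So ∂z/∂x = −n_x/n_z = −0.47224 and ∂z/∂y = −n_y/n_z = −0.73657.
Unit vector along 225° is (sin 225°, cos 225°) = (-0.7071, -0.7071).
Slope in that direction = a·(-0.7071) + b·(-0.7071) = 0.85475.
Apparent dip = arctan|0.85475| = 40.52° (true dip is 41.2°, so apparent ≤ true as expected).

40.52°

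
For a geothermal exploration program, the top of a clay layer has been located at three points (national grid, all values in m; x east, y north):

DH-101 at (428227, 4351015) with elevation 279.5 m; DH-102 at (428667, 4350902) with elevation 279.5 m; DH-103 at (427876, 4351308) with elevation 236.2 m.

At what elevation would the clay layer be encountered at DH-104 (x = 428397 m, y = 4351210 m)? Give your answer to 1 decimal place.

228.6 m

Two edge vectors: DH-101→DH-102 = (440, -113, 0), DH-101→DH-103 = (-351, 293, -43.3).
Normal n = (DH-101→DH-102) × (DH-101→DH-103) = (4892.9, 19052, 89257).
So ∂z/∂x = −n_x/n_z = −0.054818110 and ∂z/∂y = −n_y/n_z = −0.213451046.
Intercept c from DH-101: 279.5 + 23474.59 + 928728.70 = 952482.80.
At (428397, 4351210): z = −23483.9 − 928770.3 + 952482.80 = 228.6 m.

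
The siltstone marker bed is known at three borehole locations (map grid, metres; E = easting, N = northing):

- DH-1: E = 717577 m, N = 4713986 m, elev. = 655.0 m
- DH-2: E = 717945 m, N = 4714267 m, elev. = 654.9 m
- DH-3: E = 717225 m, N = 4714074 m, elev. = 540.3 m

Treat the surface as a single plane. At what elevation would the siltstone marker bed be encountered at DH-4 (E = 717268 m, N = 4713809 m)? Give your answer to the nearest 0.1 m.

Let the plane be z = a·E + b·N + c.
DH-2−DH-1: 368a + 281b = −0.1;  DH-3−DH-1: −352a + 88b = −114.7.
Solving gives a = 0.245414179, b = −0.321752376.
Then c = 655 − a·717577 − b·4713986 = 1341287.63.
At (717268, 4713809): z = 176027.7 − 1516679.2 + 1341287.63 = 636.1 m.

636.1 m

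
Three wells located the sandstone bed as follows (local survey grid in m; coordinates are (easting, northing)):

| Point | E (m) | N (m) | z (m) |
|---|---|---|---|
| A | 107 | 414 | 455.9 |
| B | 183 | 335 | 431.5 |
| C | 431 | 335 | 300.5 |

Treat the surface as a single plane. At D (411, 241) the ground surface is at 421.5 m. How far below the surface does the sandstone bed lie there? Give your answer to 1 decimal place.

Two edge vectors: A→B = (76, -79, -24.4), A→C = (324, -79, -155.4).
Normal n = (A→B) × (A→C) = (10349, 3904.8, 19592).
So ∂z/∂E = −n_x/n_z = −0.52823 and ∂z/∂N = −n_y/n_z = −0.19931.
Intercept c from A: 455.9 + 56.52 + 82.51 = 594.93.
At (411, 241): z_contact = −217.10 − 48.03 + 594.93 = 329.80 m.
Depth below ground = 421.5 − 329.80 = 91.7 m.

91.7 m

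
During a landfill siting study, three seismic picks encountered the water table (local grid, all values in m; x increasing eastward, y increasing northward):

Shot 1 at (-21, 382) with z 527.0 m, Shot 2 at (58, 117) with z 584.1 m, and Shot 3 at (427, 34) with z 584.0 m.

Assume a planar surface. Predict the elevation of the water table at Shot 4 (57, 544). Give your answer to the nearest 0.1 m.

485.5 m

Let the plane be z = a·x + b·y + c.
Shot 2−Shot 1: 79a − 265b = 57.1;  Shot 3−Shot 1: 448a − 348b = 57.
Solving gives a = −0.05224, b = −0.23105.
Then c = 527 − a·-21 − b·382 = 614.16.
At (57, 544): z = −3.0 − 125.7 + 614.16 = 485.5 m.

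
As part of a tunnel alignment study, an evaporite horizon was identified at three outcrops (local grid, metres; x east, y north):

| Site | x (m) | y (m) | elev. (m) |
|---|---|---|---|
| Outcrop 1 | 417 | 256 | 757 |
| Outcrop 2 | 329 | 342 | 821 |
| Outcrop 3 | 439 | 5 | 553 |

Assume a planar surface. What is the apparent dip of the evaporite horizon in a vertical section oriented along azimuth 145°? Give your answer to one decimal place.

Two edge vectors: Outcrop 1→Outcrop 2 = (-88, 86, 64), Outcrop 1→Outcrop 3 = (22, -251, -204).
Normal n = (Outcrop 1→Outcrop 2) × (Outcrop 1→Outcrop 3) = (-1480, -16544, 20196).
So ∂z/∂x = −n_x/n_z = 0.07328 and ∂z/∂y = −n_y/n_z = 0.81917.
Unit vector along 145° is (sin 145°, cos 145°) = (0.5736, -0.8192).
Slope in that direction = a·(0.5736) + b·(-0.8192) = −0.62899.
Apparent dip = arctan|0.62899| = 32.2° (true dip is 39.4°, so apparent ≤ true as expected).

32.2°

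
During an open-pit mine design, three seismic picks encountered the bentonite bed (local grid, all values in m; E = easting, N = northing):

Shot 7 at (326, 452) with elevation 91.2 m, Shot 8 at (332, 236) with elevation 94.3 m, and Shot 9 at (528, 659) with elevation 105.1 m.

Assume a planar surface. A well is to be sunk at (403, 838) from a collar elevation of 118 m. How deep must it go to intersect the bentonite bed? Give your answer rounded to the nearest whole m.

25 m

Two edge vectors: Shot 7→Shot 8 = (6, -216, 3.1), Shot 7→Shot 9 = (202, 207, 13.9).
Normal n = (Shot 7→Shot 8) × (Shot 7→Shot 9) = (-3644.1, 542.8, 44874).
So ∂z/∂E = −n_x/n_z = 0.08121 and ∂z/∂N = −n_y/n_z = −0.01210.
Intercept c from Shot 7: 91.2 − 26.47 + 5.47 = 70.19.
At (403, 838): z_contact = 32.7 − 10.1 + 70.19 = 92.8 m.
Depth below ground = 118 − 92.8 = 25 m.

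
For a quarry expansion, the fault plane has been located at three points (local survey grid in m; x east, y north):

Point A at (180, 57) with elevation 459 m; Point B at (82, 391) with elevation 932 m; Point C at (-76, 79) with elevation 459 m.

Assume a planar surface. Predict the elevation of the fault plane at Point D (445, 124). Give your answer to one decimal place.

Let the plane be z = a·x + b·y + c.
Point B−Point A: −98a + 334b = 473;  Point C−Point A: −256a + 22b = 0.
Solving gives a = 0.12485, b = 1.45280.
Then c = 459 − a·180 − b·57 = 353.72.
At (445, 124): z = 55.6 + 180.1 + 353.72 = 589.4 m.

589.4 m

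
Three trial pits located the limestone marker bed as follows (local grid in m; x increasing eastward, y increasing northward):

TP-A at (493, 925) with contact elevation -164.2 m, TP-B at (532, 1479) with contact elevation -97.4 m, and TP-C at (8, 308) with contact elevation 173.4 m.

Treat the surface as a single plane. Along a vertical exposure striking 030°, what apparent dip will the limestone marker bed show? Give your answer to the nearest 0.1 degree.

17.0°

Let the plane be z = a·x + b·y + c.
TP-B−TP-A: 39a + 554b = 66.8;  TP-C−TP-A: −485a − 617b = 337.6.
Solving gives a = −0.93304, b = 0.18626.
Unit vector along 030° is (sin 30°, cos 30°) = (0.5000, 0.8660).
Slope in that direction = a·(0.5000) + b·(0.8660) = −0.30521.
Apparent dip = arctan|0.30521| = 17.0° (true dip is 43.6°, so apparent ≤ true as expected).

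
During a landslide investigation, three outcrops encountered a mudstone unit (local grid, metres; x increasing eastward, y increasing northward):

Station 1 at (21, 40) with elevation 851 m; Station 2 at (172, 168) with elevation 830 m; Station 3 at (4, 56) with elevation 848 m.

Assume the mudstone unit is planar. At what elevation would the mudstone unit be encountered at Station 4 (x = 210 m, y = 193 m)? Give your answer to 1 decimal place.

826.0 m

Two edge vectors: Station 1→Station 2 = (151, 128, -21), Station 1→Station 3 = (-17, 16, -3).
Normal n = (Station 1→Station 2) × (Station 1→Station 3) = (-48, 810, 4592).
So ∂z/∂x = −n_x/n_z = 0.01045 and ∂z/∂y = −n_y/n_z = −0.17639.
Intercept c from Station 1: 851 − 0.22 + 7.06 = 857.84.
At (210, 193): z = 2.2 − 34.0 + 857.84 = 826.0 m.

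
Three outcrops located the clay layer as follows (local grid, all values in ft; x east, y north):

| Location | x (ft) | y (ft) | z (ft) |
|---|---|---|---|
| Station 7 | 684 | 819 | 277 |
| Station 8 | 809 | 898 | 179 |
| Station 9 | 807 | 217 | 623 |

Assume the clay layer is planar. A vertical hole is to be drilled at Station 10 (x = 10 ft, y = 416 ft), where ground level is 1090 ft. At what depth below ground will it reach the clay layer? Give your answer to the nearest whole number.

300 ft

Two edge vectors: Station 7→Station 8 = (125, 79, -98), Station 7→Station 9 = (123, -602, 346).
Normal n = (Station 7→Station 8) × (Station 7→Station 9) = (-31662, -55304, -84967).
So ∂z/∂x = −n_x/n_z = −0.37264 and ∂z/∂y = −n_y/n_z = −0.65089.
Intercept c from Station 7: 277 + 254.88 + 533.08 = 1064.96.
At (10, 416): z_contact = −3.7 − 270.8 + 1064.96 = 790.5 ft.
Depth below ground = 1090 − 790.5 = 300 ft.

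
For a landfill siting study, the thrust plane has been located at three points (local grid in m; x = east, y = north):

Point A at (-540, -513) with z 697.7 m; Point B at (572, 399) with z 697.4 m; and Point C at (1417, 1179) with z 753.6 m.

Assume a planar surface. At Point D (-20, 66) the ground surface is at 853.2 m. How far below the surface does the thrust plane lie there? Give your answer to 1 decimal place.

56.7 m

Let the plane be z = a·x + b·y + c.
Point B−Point A: 1112a + 912b = −0.3;  Point C−Point A: 1957a + 1692b = 55.9.
Solving gives a = −0.532345, b = 0.648758.
Then c = 697.7 − a·-540 − b·-513 = 743.05.
At (-20, 66): z_contact = 10.65 + 42.82 + 743.05 = 796.51 m.
Depth below ground = 853.2 − 796.51 = 56.7 m.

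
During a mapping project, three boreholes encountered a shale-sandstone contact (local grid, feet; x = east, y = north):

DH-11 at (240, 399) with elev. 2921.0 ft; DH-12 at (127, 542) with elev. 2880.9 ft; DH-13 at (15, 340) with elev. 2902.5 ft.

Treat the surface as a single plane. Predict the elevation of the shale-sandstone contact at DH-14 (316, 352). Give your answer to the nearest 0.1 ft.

2939.2 ft

Two edge vectors: DH-11→DH-12 = (-113, 143, -40.1), DH-11→DH-13 = (-225, -59, -18.5).
Normal n = (DH-11→DH-12) × (DH-11→DH-13) = (-5011.4, 6932, 38842).
So ∂z/∂x = −n_x/n_z = 0.12902 and ∂z/∂y = −n_y/n_z = −0.17847.
Intercept c from DH-11: 2921 − 30.96 + 71.21 = 2961.24.
At (316, 352): z = 40.8 − 62.8 + 2961.24 = 2939.2 ft.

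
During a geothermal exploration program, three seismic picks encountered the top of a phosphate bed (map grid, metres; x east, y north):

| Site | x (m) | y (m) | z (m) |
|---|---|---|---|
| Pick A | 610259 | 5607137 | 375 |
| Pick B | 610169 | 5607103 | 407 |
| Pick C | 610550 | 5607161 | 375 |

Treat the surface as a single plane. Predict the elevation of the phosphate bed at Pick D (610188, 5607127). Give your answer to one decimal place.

380.0 m

Two edge vectors: Pick A→Pick B = (-90, -34, 32), Pick A→Pick C = (291, 24, 0).
Normal n = (Pick A→Pick B) × (Pick A→Pick C) = (-768, 9312, 7734).
So ∂z/∂x = −n_x/n_z = 0.099301784 and ∂z/∂y = −n_y/n_z = −1.204034135.
Intercept c from Pick A: 375 − 60599.81 + 6751184.35 = 6690959.54.
At (610188, 5607127): z = 60592.8 − 6751172.3 + 6690959.54 = 380.0 m.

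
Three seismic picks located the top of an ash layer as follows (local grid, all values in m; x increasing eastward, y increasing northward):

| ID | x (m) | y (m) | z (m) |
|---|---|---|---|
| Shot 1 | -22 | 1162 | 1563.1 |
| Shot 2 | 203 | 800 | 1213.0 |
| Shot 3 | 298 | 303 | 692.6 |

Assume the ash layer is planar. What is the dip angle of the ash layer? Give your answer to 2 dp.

47.69°

Let the plane be z = a·x + b·y + c.
Shot 2−Shot 1: 225a − 362b = −350.1;  Shot 3−Shot 1: 320a − 859b = −870.5.
Solving gives a = 0.18577, b = 1.08259.
Gradient magnitude |∇z| = √(a² + b²) = √(0.03451 + 1.17201) = 1.09842.
True dip = arctan(1.09842) = 47.69°, dipping toward S (azimuth ≈ 190°).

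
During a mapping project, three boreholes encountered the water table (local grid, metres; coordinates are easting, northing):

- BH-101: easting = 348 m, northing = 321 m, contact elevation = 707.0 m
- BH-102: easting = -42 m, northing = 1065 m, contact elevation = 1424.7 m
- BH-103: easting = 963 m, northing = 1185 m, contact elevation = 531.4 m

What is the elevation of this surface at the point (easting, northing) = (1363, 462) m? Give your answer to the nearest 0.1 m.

-185.9 m

Two edge vectors: BH-101→BH-102 = (-390, 744, 717.7), BH-101→BH-103 = (615, 864, -175.6).
Normal n = (BH-101→BH-102) × (BH-101→BH-103) = (-750739.2, 372901.5, -794520).
So ∂z/∂easting = −n_x/n_z = −0.944897 and ∂z/∂northing = −n_y/n_z = 0.469342.
Intercept c from BH-101: 707 + 328.82 − 150.66 = 885.17.
At (1363, 462): z = −1287.9 + 216.8 + 885.17 = -185.9 m.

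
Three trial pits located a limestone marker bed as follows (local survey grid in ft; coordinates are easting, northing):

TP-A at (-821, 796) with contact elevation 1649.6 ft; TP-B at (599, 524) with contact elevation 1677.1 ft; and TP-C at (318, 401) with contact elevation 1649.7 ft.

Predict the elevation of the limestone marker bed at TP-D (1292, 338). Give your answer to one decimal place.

1683.9 ft

Let the plane be z = a·easting + b·northing + c.
TP-B−TP-A: 1420a − 272b = 27.5;  TP-C−TP-A: 1139a − 395b = 0.1.
Solving gives a = 0.043153, b = 0.124180.
Then c = 1649.6 − a·-821 − b·796 = 1586.18.
At (1292, 338): z = 55.8 + 42.0 + 1586.18 = 1683.9 ft.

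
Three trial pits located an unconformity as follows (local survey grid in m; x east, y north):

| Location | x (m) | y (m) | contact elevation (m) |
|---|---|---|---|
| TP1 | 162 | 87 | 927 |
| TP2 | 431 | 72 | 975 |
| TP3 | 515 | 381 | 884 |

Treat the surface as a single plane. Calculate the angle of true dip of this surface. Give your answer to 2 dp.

Let the plane be z = a·x + b·y + c.
TP2−TP1: 269a − 15b = 48;  TP3−TP1: 353a + 294b = −43.
Solving gives a = 0.15960, b = −0.33788.
Gradient magnitude |∇z| = √(a² + b²) = √(0.02547 + 0.11417) = 0.37368.
True dip = arctan(0.37368) = 20.49°, dipping toward NNW (azimuth ≈ 335°).

20.49°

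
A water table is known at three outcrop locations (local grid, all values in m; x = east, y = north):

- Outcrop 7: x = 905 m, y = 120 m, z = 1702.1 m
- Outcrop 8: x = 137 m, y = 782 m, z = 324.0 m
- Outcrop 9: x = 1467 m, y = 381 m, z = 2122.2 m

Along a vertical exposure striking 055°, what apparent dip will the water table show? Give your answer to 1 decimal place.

24.7°

Let the plane be z = a·x + b·y + c.
Outcrop 8−Outcrop 7: −768a + 662b = −1378.1;  Outcrop 9−Outcrop 7: 562a + 261b = 420.1.
Solving gives a = 1.11406, b = −0.78928.
Unit vector along 055° is (sin 55°, cos 55°) = (0.8192, 0.5736).
Slope in that direction = a·(0.8192) + b·(0.5736) = 0.45987.
Apparent dip = arctan|0.45987| = 24.7° (true dip is 53.8°, so apparent ≤ true as expected).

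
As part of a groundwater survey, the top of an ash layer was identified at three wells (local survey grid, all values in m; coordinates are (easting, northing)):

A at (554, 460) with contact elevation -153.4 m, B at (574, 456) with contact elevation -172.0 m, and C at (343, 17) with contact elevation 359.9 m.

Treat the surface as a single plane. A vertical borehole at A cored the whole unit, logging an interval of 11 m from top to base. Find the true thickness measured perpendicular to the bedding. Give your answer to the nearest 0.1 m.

Let the plane be z = a·E + b·N + c.
B−A: 20a − 4b = −18.6;  C−A: −211a − 443b = 513.3.
Solving gives a = −1.06070, b = −0.65348.
|∇z| = √(a²+b²) = 1.24584, so dip δ = arctan(1.24584) = 51.25°.
True thickness = vertical thickness × cos δ = 11 × cos 51.25° = 6.9 m.

6.9 m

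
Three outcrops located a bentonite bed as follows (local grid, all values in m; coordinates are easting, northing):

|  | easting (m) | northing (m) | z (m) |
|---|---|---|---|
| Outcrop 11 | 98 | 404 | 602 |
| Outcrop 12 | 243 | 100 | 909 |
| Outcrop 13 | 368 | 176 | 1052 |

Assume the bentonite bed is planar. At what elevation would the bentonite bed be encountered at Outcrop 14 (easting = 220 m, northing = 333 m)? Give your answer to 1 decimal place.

793.8 m

Two edge vectors: Outcrop 11→Outcrop 12 = (145, -304, 307), Outcrop 11→Outcrop 13 = (270, -228, 450).
Normal n = (Outcrop 11→Outcrop 12) × (Outcrop 11→Outcrop 13) = (-66804, 17640, 49020).
So ∂z/∂easting = −n_x/n_z = 1.36279 and ∂z/∂northing = −n_y/n_z = −0.35985.
Intercept c from Outcrop 11: 602 − 133.55 + 145.38 = 613.83.
At (220, 333): z = 299.8 − 119.8 + 613.83 = 793.8 m.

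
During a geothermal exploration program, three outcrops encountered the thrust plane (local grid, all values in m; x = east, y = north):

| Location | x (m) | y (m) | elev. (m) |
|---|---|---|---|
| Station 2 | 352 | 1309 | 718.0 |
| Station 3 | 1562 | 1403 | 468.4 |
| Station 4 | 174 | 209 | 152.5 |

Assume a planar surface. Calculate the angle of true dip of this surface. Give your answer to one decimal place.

31.3°

Two edge vectors: Station 2→Station 3 = (1210, 94, -249.6), Station 2→Station 4 = (-178, -1100, -565.5).
Normal n = (Station 2→Station 3) × (Station 2→Station 4) = (-327717, 728683.8, -1314268).
So ∂z/∂x = −n_x/n_z = −0.24935 and ∂z/∂y = −n_y/n_z = 0.55444.
Gradient magnitude |∇z| = √(a² + b²) = √(0.06218 + 0.30740) = 0.60793.
True dip = arctan(0.60793) = 31.3°, dipping toward SSE (azimuth ≈ 156°).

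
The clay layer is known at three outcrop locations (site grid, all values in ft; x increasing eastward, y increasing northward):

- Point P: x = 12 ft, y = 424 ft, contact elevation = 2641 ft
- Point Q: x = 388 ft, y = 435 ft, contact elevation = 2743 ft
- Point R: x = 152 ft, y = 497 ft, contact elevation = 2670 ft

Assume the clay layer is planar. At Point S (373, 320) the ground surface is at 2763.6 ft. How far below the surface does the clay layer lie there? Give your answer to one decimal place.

Two edge vectors: Point P→Point Q = (376, 11, 102), Point P→Point R = (140, 73, 29).
Normal n = (Point P→Point Q) × (Point P→Point R) = (-7127, 3376, 25908).
So ∂z/∂x = −n_x/n_z = 0.27509 and ∂z/∂y = −n_y/n_z = −0.13031.
Intercept c from Point P: 2641 − 3.30 + 55.25 = 2692.95.
At (373, 320): z_contact = 102.61 − 41.70 + 2692.95 = 2753.86 ft.
Depth below ground = 2763.6 − 2753.86 = 9.7 ft.

9.7 ft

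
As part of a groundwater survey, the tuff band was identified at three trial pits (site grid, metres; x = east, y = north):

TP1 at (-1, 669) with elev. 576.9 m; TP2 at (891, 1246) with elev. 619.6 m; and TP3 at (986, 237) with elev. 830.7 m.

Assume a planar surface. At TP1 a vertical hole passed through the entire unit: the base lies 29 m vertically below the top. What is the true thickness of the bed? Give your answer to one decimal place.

Two edge vectors: TP1→TP2 = (892, 577, 42.7), TP1→TP3 = (987, -432, 253.8).
Normal n = (TP1→TP2) × (TP1→TP3) = (164889, -184244.7, -954843).
So ∂z/∂x = −n_x/n_z = 0.17269 and ∂z/∂y = −n_y/n_z = −0.19296.
|∇z| = √(a²+b²) = 0.25895, so dip δ = arctan(0.25895) = 14.52°.
True thickness = vertical thickness × cos δ = 29 × cos 14.52° = 28.1 m.

28.1 m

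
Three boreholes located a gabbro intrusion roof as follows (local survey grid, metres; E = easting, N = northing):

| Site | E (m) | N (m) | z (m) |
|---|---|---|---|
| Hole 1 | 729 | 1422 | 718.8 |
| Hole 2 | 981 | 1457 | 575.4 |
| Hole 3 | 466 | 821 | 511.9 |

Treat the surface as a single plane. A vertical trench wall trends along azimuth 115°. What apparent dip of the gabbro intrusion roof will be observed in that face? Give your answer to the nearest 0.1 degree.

Two edge vectors: Hole 1→Hole 2 = (252, 35, -143.4), Hole 1→Hole 3 = (-263, -601, -206.9).
Normal n = (Hole 1→Hole 2) × (Hole 1→Hole 3) = (-93424.9, 89853, -142247).
So ∂z/∂E = −n_x/n_z = −0.65678 and ∂z/∂N = −n_y/n_z = 0.63167.
Unit vector along 115° is (sin 115°, cos 115°) = (0.9063, -0.4226).
Slope in that direction = a·(0.9063) + b·(-0.4226) = −0.86220.
Apparent dip = arctan|0.86220| = 40.8° (true dip is 42.3°, so apparent ≤ true as expected).

40.8°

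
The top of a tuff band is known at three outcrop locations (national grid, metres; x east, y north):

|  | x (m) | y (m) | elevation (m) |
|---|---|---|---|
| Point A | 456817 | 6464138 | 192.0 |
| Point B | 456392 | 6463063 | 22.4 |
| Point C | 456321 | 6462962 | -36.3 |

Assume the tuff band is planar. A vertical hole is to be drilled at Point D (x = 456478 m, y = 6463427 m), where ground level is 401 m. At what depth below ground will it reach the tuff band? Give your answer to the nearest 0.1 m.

400.9 m

Two edge vectors: Point A→Point B = (-425, -1075, -169.6), Point A→Point C = (-496, -1176, -228.3).
Normal n = (Point A→Point B) × (Point A→Point C) = (45972.9, -12905.9, -33400).
So ∂z/∂x = −n_x/n_z = 1.376434132 and ∂z/∂y = −n_y/n_z = −0.386404192.
Intercept c from Point A: 192 − 628778.51 + 2497770.02 = 1869183.51.
At (456478, 6463427): z_contact = 628311.90 − 2497495.29 + 1869183.51 = 0.12 m.
Depth below ground = 401 − 0.12 = 400.9 m.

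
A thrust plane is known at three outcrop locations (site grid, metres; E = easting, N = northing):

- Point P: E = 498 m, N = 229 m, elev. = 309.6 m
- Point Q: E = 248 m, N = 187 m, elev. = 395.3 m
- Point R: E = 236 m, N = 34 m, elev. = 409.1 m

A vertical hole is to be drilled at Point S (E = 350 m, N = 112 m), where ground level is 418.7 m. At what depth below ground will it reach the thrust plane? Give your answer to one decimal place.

Two edge vectors: Point P→Point Q = (-250, -42, 85.7), Point P→Point R = (-262, -195, 99.5).
Normal n = (Point P→Point Q) × (Point P→Point R) = (12532.5, 2421.6, 37746).
So ∂z/∂E = −n_x/n_z = −0.33202 and ∂z/∂N = −n_y/n_z = −0.06416.
Intercept c from Point P: 309.6 + 165.35 + 14.69 = 489.64.
At (350, 112): z_contact = −116.21 − 7.19 + 489.64 = 366.25 m.
Depth below ground = 418.7 − 366.25 = 52.5 m.

52.5 m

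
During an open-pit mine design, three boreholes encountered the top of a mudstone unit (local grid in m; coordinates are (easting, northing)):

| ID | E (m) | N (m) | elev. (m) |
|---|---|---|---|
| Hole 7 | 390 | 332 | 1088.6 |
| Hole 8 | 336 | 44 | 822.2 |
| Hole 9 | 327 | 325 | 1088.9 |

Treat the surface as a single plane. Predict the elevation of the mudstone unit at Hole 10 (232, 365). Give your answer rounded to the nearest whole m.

1137 m

Let the plane be z = a·E + b·N + c.
Hole 8−Hole 7: −54a − 288b = −266.4;  Hole 9−Hole 7: −63a − 7b = 0.3.
Solving gives a = −0.10983, b = 0.94559.
Then c = 1088.6 − a·390 − b·332 = 817.50.
At (232, 365): z = −25.5 + 345.1 + 817.50 = 1137.2 m.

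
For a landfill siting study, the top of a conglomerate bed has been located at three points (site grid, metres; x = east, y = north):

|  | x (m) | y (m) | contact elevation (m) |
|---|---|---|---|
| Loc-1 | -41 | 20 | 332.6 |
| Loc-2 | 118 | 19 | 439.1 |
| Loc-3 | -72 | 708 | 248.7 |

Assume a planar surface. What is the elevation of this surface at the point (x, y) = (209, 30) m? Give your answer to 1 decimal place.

Let the plane be z = a·x + b·y + c.
Loc-2−Loc-1: 159a − 1b = 106.5;  Loc-3−Loc-1: −31a + 688b = −83.9.
Solving gives a = 0.66923, b = −0.09179.
Then c = 332.6 − a·-41 − b·20 = 361.87.
At (209, 30): z = 139.9 − 2.8 + 361.87 = 499.0 m.

499.0 m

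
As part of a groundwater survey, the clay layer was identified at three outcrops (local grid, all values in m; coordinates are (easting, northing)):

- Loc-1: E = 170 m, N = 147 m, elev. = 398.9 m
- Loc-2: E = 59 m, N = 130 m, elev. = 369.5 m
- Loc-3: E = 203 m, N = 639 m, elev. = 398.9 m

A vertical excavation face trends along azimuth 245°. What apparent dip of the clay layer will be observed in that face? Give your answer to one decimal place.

Two edge vectors: Loc-1→Loc-2 = (-111, -17, -29.4), Loc-1→Loc-3 = (33, 492, 0).
Normal n = (Loc-1→Loc-2) × (Loc-1→Loc-3) = (14464.8, -970.2, -54051).
So ∂z/∂E = −n_x/n_z = 0.26761 and ∂z/∂N = −n_y/n_z = −0.01795.
Unit vector along 245° is (sin 245°, cos 245°) = (-0.9063, -0.4226).
Slope in that direction = a·(-0.9063) + b·(-0.4226) = −0.23495.
Apparent dip = arctan|0.23495| = 13.2° (true dip is 15.0°, so apparent ≤ true as expected).

13.2°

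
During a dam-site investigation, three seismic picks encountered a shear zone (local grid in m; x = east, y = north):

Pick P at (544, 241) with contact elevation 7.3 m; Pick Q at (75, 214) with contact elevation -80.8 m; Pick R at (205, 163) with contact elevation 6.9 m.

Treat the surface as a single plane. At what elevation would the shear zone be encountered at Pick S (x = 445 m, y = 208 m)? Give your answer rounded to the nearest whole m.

Let the plane be z = a·x + b·y + c.
Pick Q−Pick P: −469a − 27b = −88.1;  Pick R−Pick P: −339a − 78b = −0.4.
Solving gives a = 0.25014, b = −1.08200.
Then c = 7.3 − a·544 − b·241 = 131.99.
At (445, 208): z = 111.3 − 225.1 + 131.99 = 18.2 m.

18 m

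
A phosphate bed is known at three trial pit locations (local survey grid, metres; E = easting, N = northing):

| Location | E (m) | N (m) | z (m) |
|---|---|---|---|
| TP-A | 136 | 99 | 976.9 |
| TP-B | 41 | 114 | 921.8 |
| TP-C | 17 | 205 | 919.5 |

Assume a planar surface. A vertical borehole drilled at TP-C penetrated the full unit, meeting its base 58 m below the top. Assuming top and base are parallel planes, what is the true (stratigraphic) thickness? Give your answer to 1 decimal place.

49.4 m

Two edge vectors: TP-A→TP-B = (-95, 15, -55.1), TP-A→TP-C = (-119, 106, -57.4).
Normal n = (TP-A→TP-B) × (TP-A→TP-C) = (4979.6, 1103.9, -8285).
So ∂z/∂E = −n_x/n_z = 0.60104 and ∂z/∂N = −n_y/n_z = 0.13324.
|∇z| = √(a²+b²) = 0.61563, so dip δ = arctan(0.61563) = 31.62°.
True thickness = vertical thickness × cos δ = 58 × cos 31.62° = 49.4 m.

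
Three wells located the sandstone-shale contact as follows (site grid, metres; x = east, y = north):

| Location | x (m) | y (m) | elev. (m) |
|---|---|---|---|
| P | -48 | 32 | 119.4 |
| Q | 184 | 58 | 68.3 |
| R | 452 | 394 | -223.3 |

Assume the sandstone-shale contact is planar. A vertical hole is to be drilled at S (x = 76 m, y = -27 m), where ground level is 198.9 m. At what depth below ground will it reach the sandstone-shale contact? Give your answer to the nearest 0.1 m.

51.4 m

Two edge vectors: P→Q = (232, 26, -51.1), P→R = (500, 362, -342.7).
Normal n = (P→Q) × (P→R) = (9588, 53956.4, 70984).
So ∂z/∂x = −n_x/n_z = −0.13507 and ∂z/∂y = −n_y/n_z = −0.76012.
Intercept c from P: 119.4 − 6.48 + 24.32 = 137.24.
At (76, -27): z_contact = −10.27 + 20.52 + 137.24 = 147.50 m.
Depth below ground = 198.9 − 147.50 = 51.4 m.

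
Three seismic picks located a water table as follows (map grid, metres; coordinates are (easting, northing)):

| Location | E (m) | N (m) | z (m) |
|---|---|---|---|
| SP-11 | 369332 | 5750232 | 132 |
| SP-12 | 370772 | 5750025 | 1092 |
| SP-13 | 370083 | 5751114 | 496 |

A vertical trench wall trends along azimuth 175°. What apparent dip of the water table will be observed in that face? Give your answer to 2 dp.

Two edge vectors: SP-11→SP-12 = (1440, -207, 960), SP-11→SP-13 = (751, 882, 364).
Normal n = (SP-11→SP-12) × (SP-11→SP-13) = (-922068, 196800, 1425537).
So ∂z/∂E = −n_x/n_z = 0.64682 and ∂z/∂N = −n_y/n_z = −0.13805.
Unit vector along 175° is (sin 175°, cos 175°) = (0.0872, -0.9962).
Slope in that direction = a·(0.0872) + b·(-0.9962) = 0.19390.
Apparent dip = arctan|0.19390| = 10.97° (true dip is 33.5°, so apparent ≤ true as expected).

10.97°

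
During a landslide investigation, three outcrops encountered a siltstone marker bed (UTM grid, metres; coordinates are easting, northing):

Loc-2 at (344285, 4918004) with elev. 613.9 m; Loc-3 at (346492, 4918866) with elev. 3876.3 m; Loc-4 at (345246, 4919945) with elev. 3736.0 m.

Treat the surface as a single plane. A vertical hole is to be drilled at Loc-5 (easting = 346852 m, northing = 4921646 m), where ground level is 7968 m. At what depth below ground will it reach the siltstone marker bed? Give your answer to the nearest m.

Let the plane be z = a·easting + b·northing + c.
Loc-3−Loc-2: 2207a + 862b = 3262.4;  Loc-4−Loc-2: 961a + 1941b = 3122.1.
Solving gives a = 1.05373124, b = 1.08679252.
Then c = 613.9 − a·344285 − b·4918004 = −5707019.91.
At (346852, 4921646): z_contact = 365488.8 + 5348808.0 − 5707019.91 = 7276.9 m.
Depth below ground = 7968 − 7276.9 = 691 m.

691 m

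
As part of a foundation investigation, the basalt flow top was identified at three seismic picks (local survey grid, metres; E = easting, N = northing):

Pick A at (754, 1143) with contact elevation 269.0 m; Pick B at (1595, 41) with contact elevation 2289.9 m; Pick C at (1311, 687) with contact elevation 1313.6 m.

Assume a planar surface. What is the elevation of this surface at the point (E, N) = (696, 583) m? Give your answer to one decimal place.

Two edge vectors: Pick A→Pick B = (841, -1102, 2020.9), Pick A→Pick C = (557, -456, 1044.6).
Normal n = (Pick A→Pick B) × (Pick A→Pick C) = (-229618.8, 247132.7, 230318).
So ∂z/∂E = −n_x/n_z = 0.996964 and ∂z/∂N = −n_y/n_z = −1.073006.
Intercept c from Pick A: 269 − 751.71 + 1226.45 = 743.74.
At (696, 583): z = 693.9 − 625.6 + 743.74 = 812.1 m.

812.1 m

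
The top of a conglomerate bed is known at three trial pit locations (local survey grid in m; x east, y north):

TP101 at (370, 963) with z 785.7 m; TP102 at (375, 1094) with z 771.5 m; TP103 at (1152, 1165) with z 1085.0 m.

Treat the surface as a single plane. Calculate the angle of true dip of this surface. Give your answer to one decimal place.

23.4°

Let the plane be z = a·x + b·y + c.
TP102−TP101: 5a + 131b = −14.2;  TP103−TP101: 782a + 202b = 299.3.
Solving gives a = 0.41483, b = −0.12423.
Gradient magnitude |∇z| = √(a² + b²) = √(0.17208 + 0.01543) = 0.43303.
True dip = arctan(0.43303) = 23.4°, dipping toward WNW (azimuth ≈ 287°).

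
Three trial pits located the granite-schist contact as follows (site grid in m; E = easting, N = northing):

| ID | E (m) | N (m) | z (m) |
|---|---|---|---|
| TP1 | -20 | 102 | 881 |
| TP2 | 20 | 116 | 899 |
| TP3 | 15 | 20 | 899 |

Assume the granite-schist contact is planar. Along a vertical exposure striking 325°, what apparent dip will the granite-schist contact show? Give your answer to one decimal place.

Two edge vectors: TP1→TP2 = (40, 14, 18), TP1→TP3 = (35, -82, 18).
Normal n = (TP1→TP2) × (TP1→TP3) = (1728, -90, -3770).
So ∂z/∂E = −n_x/n_z = 0.45836 and ∂z/∂N = −n_y/n_z = −0.02387.
Unit vector along 325° is (sin 325°, cos 325°) = (-0.5736, 0.8192).
Slope in that direction = a·(-0.5736) + b·(0.8192) = −0.28246.
Apparent dip = arctan|0.28246| = 15.8° (true dip is 24.7°, so apparent ≤ true as expected).

15.8°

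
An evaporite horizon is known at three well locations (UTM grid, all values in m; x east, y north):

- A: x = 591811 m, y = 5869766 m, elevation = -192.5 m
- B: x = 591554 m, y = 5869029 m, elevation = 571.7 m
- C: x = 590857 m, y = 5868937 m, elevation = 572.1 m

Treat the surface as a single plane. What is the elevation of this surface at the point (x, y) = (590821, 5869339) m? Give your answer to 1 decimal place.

130.1 m

Two edge vectors: A→B = (-257, -737, 764.2), A→C = (-954, -829, 764.6).
Normal n = (A→B) × (A→C) = (70011.6, -532544.6, -490045).
So ∂z/∂x = −n_x/n_z = 0.142867696 and ∂z/∂y = −n_y/n_z = −1.086725913.
Intercept c from A: -192.5 − 84550.67 + 6378826.82 = 6294083.64.
At (590821, 5869339): z = 84409.2 − 6378362.8 + 6294083.64 = 130.1 m.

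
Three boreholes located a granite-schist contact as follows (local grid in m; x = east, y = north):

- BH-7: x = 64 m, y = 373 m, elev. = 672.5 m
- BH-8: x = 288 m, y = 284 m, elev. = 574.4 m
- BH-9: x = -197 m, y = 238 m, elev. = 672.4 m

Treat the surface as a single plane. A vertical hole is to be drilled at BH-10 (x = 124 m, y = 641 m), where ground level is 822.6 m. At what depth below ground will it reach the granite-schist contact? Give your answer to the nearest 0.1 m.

Let the plane be z = a·x + b·y + c.
BH-8−BH-7: 224a − 89b = −98.1;  BH-9−BH-7: −261a − 135b = −0.1.
Solving gives a = −0.24752, b = 0.47928.
Then c = 672.5 − a·64 − b·373 = 509.57.
At (124, 641): z_contact = −30.69 + 307.22 + 509.57 = 786.10 m.
Depth below ground = 822.6 − 786.10 = 36.5 m.

36.5 m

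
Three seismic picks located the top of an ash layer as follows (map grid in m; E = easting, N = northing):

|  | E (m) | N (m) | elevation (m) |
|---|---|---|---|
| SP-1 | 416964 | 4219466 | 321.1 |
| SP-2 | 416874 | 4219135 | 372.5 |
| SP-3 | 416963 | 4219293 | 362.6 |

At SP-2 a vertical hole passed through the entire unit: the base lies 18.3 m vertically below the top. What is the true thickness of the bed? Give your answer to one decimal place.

17.0 m

Two edge vectors: SP-1→SP-2 = (-90, -331, 51.4), SP-1→SP-3 = (-1, -173, 41.5).
Normal n = (SP-1→SP-2) × (SP-1→SP-3) = (-4844.3, 3683.6, 15239).
So ∂z/∂E = −n_x/n_z = 0.31789 and ∂z/∂N = −n_y/n_z = −0.24172.
|∇z| = √(a²+b²) = 0.39935, so dip δ = arctan(0.39935) = 21.77°.
True thickness = vertical thickness × cos δ = 18.3 × cos 21.77° = 17.0 m.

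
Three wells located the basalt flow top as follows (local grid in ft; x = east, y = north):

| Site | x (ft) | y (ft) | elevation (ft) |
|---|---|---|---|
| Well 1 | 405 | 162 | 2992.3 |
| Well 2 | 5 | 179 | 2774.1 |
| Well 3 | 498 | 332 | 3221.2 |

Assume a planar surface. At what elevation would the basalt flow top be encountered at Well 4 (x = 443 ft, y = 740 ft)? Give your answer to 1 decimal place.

3606.7 ft

Let the plane be z = a·x + b·y + c.
Well 2−Well 1: −400a + 17b = −218.2;  Well 3−Well 1: 93a + 170b = 228.9.
Solving gives a = 0.58903, b = 1.02424.
Then c = 2992.3 − a·405 − b·162 = 2587.82.
At (443, 740): z = 260.9 + 757.9 + 2587.82 = 3606.7 ft.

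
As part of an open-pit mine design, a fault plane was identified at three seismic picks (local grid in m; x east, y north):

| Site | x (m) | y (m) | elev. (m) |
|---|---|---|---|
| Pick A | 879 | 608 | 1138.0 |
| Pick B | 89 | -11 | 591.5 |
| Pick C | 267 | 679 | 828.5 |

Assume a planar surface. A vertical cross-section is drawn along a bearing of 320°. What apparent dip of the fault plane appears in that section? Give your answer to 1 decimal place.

Two edge vectors: Pick A→Pick B = (-790, -619, -546.5), Pick A→Pick C = (-612, 71, -309.5).
Normal n = (Pick A→Pick B) × (Pick A→Pick C) = (230382, 89953, -434918).
So ∂z/∂x = −n_x/n_z = 0.52971 and ∂z/∂y = −n_y/n_z = 0.20683.
Unit vector along 320° is (sin 320°, cos 320°) = (-0.6428, 0.7660).
Slope in that direction = a·(-0.6428) + b·(0.7660) = −0.18205.
Apparent dip = arctan|0.18205| = 10.3° (true dip is 29.6°, so apparent ≤ true as expected).

10.3°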